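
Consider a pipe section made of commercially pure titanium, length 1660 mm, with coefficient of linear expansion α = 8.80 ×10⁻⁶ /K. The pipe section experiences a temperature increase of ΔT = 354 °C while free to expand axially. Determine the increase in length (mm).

5.17 mm

ΔL = α·L₀·ΔT = 8.80×10⁻⁶ × 1660 mm × 354.0 K = 5.17 mm.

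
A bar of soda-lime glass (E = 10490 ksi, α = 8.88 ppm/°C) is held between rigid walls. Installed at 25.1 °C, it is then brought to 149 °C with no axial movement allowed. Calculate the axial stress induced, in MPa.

79.6 MPa

E = 10490 ksi = 72.33 GPa.
ΔT = 123.9 K. Constrained thermal stress σ = E·α·ΔT = 72.33×10³ MPa × 8.88×10⁻⁶ × 123.9 = 79.6 MPa (compressive).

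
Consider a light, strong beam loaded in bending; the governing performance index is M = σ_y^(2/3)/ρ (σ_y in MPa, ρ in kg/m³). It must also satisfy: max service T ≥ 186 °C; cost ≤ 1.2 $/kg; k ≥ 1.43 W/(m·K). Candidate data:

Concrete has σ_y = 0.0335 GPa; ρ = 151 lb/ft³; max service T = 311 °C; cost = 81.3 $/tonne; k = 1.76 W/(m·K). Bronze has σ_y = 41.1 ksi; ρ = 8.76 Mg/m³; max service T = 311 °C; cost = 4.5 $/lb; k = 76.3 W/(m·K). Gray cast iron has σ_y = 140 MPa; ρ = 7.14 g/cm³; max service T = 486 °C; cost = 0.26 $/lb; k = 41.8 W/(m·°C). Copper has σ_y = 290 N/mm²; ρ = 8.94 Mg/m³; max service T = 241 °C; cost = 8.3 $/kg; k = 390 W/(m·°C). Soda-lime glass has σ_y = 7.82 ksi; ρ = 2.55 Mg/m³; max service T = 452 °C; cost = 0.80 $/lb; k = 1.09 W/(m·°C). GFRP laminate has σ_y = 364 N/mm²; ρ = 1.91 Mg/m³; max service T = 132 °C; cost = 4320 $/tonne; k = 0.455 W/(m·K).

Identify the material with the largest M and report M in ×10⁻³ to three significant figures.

concrete, M = 4.30×10⁻³

Screen on constraints: max service T ≥ 186 °C; cost ≤ 1.2 $/kg; k ≥ 1.43 W/(m·K). Survivors: concrete, gray cast iron.
After converting to SI:
  concrete: σ_y = 33.50 MPa, ρ = 2419 kg/m³
  gray cast iron: σ_y = 140.0 MPa, ρ = 7140 kg/m³
  concrete: M = 4.30×10⁻³
  gray cast iron: M = 3.78×10⁻³
Concrete ranks first.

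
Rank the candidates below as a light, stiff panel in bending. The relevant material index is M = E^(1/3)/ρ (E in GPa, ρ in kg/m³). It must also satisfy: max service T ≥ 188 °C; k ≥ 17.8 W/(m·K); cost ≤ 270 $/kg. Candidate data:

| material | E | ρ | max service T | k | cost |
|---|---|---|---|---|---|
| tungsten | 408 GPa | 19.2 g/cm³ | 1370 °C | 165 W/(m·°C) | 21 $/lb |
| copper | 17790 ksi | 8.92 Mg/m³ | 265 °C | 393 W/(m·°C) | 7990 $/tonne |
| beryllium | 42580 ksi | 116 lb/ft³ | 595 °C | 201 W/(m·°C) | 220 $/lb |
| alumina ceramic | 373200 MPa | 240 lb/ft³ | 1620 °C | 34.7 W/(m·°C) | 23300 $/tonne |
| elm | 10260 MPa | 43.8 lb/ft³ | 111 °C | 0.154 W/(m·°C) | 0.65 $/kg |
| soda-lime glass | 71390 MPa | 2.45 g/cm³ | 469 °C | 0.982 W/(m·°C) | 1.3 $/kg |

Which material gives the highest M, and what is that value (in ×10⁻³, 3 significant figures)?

Screen on constraints: max service T ≥ 188 °C; k ≥ 17.8 W/(m·K); cost ≤ 270 $/kg. Survivors: tungsten, copper, alumina ceramic.
After converting to SI:
  tungsten: E = 408.0 GPa, ρ = 19200 kg/m³
  copper: E = 122.7 GPa, ρ = 8920 kg/m³
  alumina ceramic: E = 373.2 GPa, ρ = 3844 kg/m³
  alumina ceramic: M = 1.87×10⁻³
  copper: M = 0.557×10⁻³
  tungsten: M = 0.386×10⁻³
The maximum is for alumina ceramic.

alumina ceramic, M = 1.87×10⁻³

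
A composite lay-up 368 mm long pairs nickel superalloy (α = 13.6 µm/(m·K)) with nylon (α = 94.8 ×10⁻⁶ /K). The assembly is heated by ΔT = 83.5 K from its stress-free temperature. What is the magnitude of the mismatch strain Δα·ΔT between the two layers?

6.78×10⁻³

Δα = |13.6 − 94.8|×10⁻⁶/K = 81.2×10⁻⁶/K.
Mismatch strain = Δα·ΔT = 81.2×10⁻⁶ × 83.5 = 6.78×10⁻³.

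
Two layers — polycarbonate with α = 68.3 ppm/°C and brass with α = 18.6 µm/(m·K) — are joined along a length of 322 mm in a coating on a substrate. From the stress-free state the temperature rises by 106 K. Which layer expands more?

polycarbonate

α(polycarbonate) = 68.3×10⁻⁶/K vs α(brass) = 18.6×10⁻⁶/K.
Higher α expands more for the same ΔT: polycarbonate.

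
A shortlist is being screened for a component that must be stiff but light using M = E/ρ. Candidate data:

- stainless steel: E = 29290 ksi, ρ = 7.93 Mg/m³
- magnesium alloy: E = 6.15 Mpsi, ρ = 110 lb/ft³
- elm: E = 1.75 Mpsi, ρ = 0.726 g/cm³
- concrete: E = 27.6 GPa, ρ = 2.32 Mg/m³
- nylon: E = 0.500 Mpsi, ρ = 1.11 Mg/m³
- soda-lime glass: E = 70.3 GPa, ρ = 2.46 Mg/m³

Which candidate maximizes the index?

soda-lime glass

Putting every candidate on a common basis:
  stainless steel: E = 201.9 GPa, ρ = 7930 kg/m³
  magnesium alloy: E = 42.40 GPa, ρ = 1762 kg/m³
  elm: E = 12.07 GPa, ρ = 726.0 kg/m³
  concrete: E = 27.60 GPa, ρ = 2320 kg/m³
  nylon: E = 3.447 GPa, ρ = 1110 kg/m³
  soda-lime glass: E = 70.30 GPa, ρ = 2460 kg/m³
  soda-lime glass: M = 28.6 MN·m/kg
  stainless steel: M = 25.5 MN·m/kg
  magnesium alloy: M = 24.1 MN·m/kg
  elm: M = 16.6 MN·m/kg
  concrete: M = 11.9 MN·m/kg
  nylon: M = 3.11 MN·m/kg
Soda-lime glass has the largest M.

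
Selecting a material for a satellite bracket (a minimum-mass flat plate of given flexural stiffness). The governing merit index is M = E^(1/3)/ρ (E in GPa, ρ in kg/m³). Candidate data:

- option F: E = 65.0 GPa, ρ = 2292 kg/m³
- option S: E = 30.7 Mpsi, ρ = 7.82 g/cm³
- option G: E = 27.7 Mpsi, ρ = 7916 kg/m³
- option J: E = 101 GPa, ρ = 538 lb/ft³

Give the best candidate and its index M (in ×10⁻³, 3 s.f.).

Convert each candidate to consistent units, then evaluate M:
  option F: E = 65.00 GPa, ρ = 2292 kg/m³
  option S: E = 211.7 GPa, ρ = 7820 kg/m³
  option G: E = 191.0 GPa, ρ = 7916 kg/m³
  option J: E = 101.0 GPa, ρ = 8618 kg/m³
  option F: M = 1.75×10⁻³
  option S: M = 0.762×10⁻³
  option G: M = 0.727×10⁻³
  option J: M = 0.540×10⁻³
Option F ranks first.

option F, M = 1.75×10⁻³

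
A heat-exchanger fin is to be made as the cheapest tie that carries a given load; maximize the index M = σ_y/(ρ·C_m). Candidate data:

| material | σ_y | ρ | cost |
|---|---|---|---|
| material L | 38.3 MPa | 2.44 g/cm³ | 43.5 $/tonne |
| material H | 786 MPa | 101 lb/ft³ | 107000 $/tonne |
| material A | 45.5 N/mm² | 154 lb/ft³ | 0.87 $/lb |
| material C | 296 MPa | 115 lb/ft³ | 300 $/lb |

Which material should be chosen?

In SI units:
  material L: σ_y = 38.30 MPa, ρ = 2440 kg/m³, cost = 0.04350 $/kg
  material H: σ_y = 786.0 MPa, ρ = 1618 kg/m³, cost = 107.0 $/kg
  material A: σ_y = 45.50 MPa, ρ = 2467 kg/m³, cost = 1.918 $/kg
  material C: σ_y = 296.0 MPa, ρ = 1842 kg/m³, cost = 661.4 $/kg
  material L: M = 361 kN·m per $
  material A: M = 9.62 kN·m per $
  material H: M = 4.54 kN·m per $
  material C: M = 0.243 kN·m per $
Material L ranks first.

material L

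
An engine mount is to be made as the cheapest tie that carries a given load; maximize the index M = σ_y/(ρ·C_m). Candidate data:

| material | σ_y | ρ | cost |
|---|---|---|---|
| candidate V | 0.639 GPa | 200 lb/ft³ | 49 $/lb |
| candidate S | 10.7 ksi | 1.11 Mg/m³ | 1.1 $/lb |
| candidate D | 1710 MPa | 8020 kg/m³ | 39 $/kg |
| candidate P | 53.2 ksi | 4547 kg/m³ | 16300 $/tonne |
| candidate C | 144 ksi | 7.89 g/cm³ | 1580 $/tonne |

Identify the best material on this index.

In SI units:
  candidate V: σ_y = 639.0 MPa, ρ = 3204 kg/m³, cost = 108.0 $/kg
  candidate S: σ_y = 73.77 MPa, ρ = 1110 kg/m³, cost = 2.425 $/kg
  candidate D: σ_y = 1710 MPa, ρ = 8020 kg/m³, cost = 39.00 $/kg
  candidate P: σ_y = 366.8 MPa, ρ = 4547 kg/m³, cost = 16.30 $/kg
  candidate C: σ_y = 992.8 MPa, ρ = 7890 kg/m³, cost = 1.580 $/kg
  candidate C: M = 79.6 kN·m per $
  candidate S: M = 27.4 kN·m per $
  candidate D: M = 5.47 kN·m per $
  candidate P: M = 4.95 kN·m per $
  candidate V: M = 1.85 kN·m per $
Candidate C has the largest M.

candidate C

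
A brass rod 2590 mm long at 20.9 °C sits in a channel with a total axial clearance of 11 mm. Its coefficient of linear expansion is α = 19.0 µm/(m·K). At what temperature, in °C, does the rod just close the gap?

α·L₀·ΔT = 11.0 mm ⇒ ΔT = 11.0 / (19.0×10⁻⁶ × 2590.0) = 223.5 K.
T = 20.9 + 223.5 = 244.4 °C.

244 °C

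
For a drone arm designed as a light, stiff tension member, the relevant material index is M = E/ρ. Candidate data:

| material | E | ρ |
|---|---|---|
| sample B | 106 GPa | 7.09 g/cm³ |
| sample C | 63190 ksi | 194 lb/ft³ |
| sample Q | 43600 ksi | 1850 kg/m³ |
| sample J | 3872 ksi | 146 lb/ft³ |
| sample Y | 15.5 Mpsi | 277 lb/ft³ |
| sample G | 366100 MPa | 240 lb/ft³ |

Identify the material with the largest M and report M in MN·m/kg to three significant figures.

Putting every candidate on a common basis:
  sample B: E = 106.0 GPa, ρ = 7090 kg/m³
  sample C: E = 435.7 GPa, ρ = 3108 kg/m³
  sample Q: E = 300.6 GPa, ρ = 1850 kg/m³
  sample J: E = 26.70 GPa, ρ = 2339 kg/m³
  sample Y: E = 106.9 GPa, ρ = 4437 kg/m³
  sample G: E = 366.1 GPa, ρ = 3844 kg/m³
  sample Q: M = 162 MN·m/kg
  sample C: M = 140 MN·m/kg
  sample G: M = 95.2 MN·m/kg
  sample Y: M = 24.1 MN·m/kg
  sample B: M = 15.0 MN·m/kg
  sample J: M = 11.4 MN·m/kg
The maximum is for sample Q.

sample Q, M = 162 MN·m/kg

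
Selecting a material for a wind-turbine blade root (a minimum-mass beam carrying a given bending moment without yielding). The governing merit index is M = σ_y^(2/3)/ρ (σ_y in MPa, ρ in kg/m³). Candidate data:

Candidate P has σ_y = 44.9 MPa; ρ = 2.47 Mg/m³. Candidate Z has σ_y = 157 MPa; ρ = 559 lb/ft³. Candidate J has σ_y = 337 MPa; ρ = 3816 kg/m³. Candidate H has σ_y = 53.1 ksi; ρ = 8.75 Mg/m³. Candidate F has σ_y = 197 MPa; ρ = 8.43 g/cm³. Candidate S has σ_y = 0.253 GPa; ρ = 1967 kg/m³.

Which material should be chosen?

After converting to SI:
  candidate P: σ_y = 44.90 MPa, ρ = 2470 kg/m³
  candidate Z: σ_y = 157.0 MPa, ρ = 8954 kg/m³
  candidate J: σ_y = 337.0 MPa, ρ = 3816 kg/m³
  candidate H: σ_y = 366.1 MPa, ρ = 8750 kg/m³
  candidate F: σ_y = 197.0 MPa, ρ = 8430 kg/m³
  candidate S: σ_y = 253.0 MPa, ρ = 1967 kg/m³
  candidate S: M = 20.3×10⁻³
  candidate J: M = 12.7×10⁻³
  candidate H: M = 5.85×10⁻³
  candidate P: M = 5.11×10⁻³
  candidate F: M = 4.02×10⁻³
  candidate Z: M = 3.25×10⁻³
Candidate S has the largest M.

candidate S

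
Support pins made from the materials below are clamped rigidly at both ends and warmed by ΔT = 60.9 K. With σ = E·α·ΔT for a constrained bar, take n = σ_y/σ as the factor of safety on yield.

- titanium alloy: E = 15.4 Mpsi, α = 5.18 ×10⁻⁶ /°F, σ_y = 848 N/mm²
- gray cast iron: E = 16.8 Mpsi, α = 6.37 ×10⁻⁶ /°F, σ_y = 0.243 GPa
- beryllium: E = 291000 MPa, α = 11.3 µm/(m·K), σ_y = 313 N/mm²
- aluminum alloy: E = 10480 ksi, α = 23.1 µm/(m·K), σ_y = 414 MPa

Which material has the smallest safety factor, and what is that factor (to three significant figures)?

beryllium, n = 1.56

With everything in SI (GPa, ×10⁻⁶/K, MPa):
  titanium alloy: E = 106.2, α = 9.32, σ_y = 848.0 → σ = 60.3 MPa, n = 14.1
  gray cast iron: E = 115.8, α = 11.5, σ_y = 243.0 → σ = 80.9 MPa, n = 3.00
  beryllium: E = 291.0, α = 11.3, σ_y = 313.0 → σ = 200 MPa, n = 1.56
  aluminum alloy: E = 72.26, α = 23.1, σ_y = 414.0 → σ = 102 MPa, n = 4.07
Beryllium has the lowest safety factor, n = 1.56.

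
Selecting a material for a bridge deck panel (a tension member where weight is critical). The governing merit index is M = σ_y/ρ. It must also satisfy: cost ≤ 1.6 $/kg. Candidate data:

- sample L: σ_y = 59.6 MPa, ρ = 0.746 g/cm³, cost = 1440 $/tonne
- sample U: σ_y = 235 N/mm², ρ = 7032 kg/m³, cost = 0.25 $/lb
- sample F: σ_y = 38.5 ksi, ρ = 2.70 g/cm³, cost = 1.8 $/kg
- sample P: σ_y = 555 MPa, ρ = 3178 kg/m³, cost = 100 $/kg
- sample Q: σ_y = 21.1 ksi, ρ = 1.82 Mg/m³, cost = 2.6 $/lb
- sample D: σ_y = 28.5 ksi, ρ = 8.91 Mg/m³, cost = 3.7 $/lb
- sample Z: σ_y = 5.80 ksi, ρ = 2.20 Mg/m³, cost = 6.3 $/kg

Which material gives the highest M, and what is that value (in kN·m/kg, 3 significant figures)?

Screen on constraints: cost ≤ 1.6 $/kg. Survivors: sample L, sample U.
Putting every candidate on a common basis:
  sample L: σ_y = 59.60 MPa, ρ = 746.0 kg/m³
  sample U: σ_y = 235.0 MPa, ρ = 7032 kg/m³
  sample L: M = 79.9 kN·m/kg
  sample U: M = 33.4 kN·m/kg
The maximum is for sample L.

sample L, M = 79.9 kN·m/kg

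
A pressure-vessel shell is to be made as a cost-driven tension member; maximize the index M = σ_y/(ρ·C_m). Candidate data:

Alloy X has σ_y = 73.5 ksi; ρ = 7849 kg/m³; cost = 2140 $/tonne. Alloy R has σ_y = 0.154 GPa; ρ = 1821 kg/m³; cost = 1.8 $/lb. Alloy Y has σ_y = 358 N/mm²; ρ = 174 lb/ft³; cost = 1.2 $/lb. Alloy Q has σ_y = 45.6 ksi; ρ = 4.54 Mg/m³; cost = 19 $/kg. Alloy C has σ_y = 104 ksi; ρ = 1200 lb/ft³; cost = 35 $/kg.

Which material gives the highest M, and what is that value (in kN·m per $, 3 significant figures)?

Putting every candidate on a common basis:
  alloy X: σ_y = 506.8 MPa, ρ = 7849 kg/m³, cost = 2.140 $/kg
  alloy R: σ_y = 154.0 MPa, ρ = 1821 kg/m³, cost = 3.968 $/kg
  alloy Y: σ_y = 358.0 MPa, ρ = 2787 kg/m³, cost = 2.646 $/kg
  alloy Q: σ_y = 314.4 MPa, ρ = 4540 kg/m³, cost = 19.00 $/kg
  alloy C: σ_y = 717.1 MPa, ρ = 19220 kg/m³, cost = 35.00 $/kg
  alloy Y: M = 48.6 kN·m per $
  alloy X: M = 30.2 kN·m per $
  alloy R: M = 21.3 kN·m per $
  alloy Q: M = 3.64 kN·m per $
  alloy C: M = 1.07 kN·m per $
The maximum is for alloy Y.

alloy Y, M = 48.6 kN·m per $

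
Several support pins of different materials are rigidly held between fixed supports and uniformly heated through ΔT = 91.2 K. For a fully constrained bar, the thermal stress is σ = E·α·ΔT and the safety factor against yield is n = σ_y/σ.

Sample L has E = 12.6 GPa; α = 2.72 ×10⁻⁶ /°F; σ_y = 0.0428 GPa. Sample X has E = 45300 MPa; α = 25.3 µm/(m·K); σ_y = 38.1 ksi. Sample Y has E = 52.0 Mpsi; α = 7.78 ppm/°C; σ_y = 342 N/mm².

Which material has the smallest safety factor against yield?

With everything in SI (GPa, ×10⁻⁶/K, MPa):
  sample L: E = 12.60, α = 4.90, σ_y = 42.80 → σ = 5.63 MPa, n = 7.61
  sample X: E = 45.30, α = 25.3, σ_y = 262.7 → σ = 105 MPa, n = 2.51
  sample Y: E = 358.5, α = 7.78, σ_y = 342.0 → σ = 254 MPa, n = 1.34
Smallest n: sample Y with n = 1.34.

sample Y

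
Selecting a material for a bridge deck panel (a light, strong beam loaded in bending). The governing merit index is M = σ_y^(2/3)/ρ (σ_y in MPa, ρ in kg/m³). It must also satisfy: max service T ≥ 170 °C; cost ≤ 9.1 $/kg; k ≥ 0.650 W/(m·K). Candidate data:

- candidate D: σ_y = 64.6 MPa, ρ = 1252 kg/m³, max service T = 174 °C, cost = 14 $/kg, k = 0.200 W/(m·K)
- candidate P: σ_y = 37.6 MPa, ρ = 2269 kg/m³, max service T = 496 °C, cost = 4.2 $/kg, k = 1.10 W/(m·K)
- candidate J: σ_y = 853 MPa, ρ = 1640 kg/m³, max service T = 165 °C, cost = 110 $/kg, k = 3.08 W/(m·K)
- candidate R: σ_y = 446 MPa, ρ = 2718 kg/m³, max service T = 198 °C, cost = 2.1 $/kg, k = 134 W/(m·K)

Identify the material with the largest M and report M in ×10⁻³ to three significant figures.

candidate R, M = 21.5×10⁻³

Screen on constraints: max service T ≥ 170 °C; cost ≤ 9.1 $/kg; k ≥ 0.650 W/(m·K). Survivors: candidate P, candidate R.
Computing M directly (units already consistent):
  candidate R: M = 21.5×10⁻³
  candidate P: M = 4.95×10⁻³
The maximum is for candidate R.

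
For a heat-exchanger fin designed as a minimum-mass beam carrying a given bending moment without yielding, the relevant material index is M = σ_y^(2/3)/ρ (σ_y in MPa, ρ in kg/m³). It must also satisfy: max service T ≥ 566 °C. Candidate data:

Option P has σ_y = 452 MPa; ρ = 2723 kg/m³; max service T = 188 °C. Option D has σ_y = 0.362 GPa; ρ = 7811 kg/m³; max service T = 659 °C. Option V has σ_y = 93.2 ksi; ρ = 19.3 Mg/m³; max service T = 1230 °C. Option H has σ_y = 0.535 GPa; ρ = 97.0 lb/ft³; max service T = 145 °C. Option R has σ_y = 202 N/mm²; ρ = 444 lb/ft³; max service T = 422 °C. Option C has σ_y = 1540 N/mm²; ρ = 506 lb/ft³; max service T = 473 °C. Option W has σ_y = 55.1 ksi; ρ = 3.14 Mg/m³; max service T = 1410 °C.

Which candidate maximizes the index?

Screen on constraints: max service T ≥ 566 °C. Survivors: option D, option V, option W.
Convert each candidate to consistent units, then evaluate M:
  option D: σ_y = 362.0 MPa, ρ = 7811 kg/m³
  option V: σ_y = 642.6 MPa, ρ = 19300 kg/m³
  option W: σ_y = 379.9 MPa, ρ = 3140 kg/m³
  option W: M = 16.7×10⁻³
  option D: M = 6.50×10⁻³
  option V: M = 3.86×10⁻³
Option W has the largest M.

option W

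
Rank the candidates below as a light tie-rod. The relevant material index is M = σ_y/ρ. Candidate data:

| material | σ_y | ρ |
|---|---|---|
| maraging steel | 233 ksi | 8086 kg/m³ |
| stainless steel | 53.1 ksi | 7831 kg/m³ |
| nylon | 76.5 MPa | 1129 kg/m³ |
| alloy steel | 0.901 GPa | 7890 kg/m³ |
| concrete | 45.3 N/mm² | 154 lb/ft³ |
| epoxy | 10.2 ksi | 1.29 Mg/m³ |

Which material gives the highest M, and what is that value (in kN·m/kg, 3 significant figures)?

maraging steel, M = 199 kN·m/kg

Normalizing units and computing the index:
  maraging steel: σ_y = 1606 MPa, ρ = 8086 kg/m³
  stainless steel: σ_y = 366.1 MPa, ρ = 7831 kg/m³
  nylon: σ_y = 76.50 MPa, ρ = 1129 kg/m³
  alloy steel: σ_y = 901.0 MPa, ρ = 7890 kg/m³
  concrete: σ_y = 45.30 MPa, ρ = 2467 kg/m³
  epoxy: σ_y = 70.33 MPa, ρ = 1290 kg/m³
  maraging steel: M = 199 kN·m/kg
  alloy steel: M = 114 kN·m/kg
  nylon: M = 67.8 kN·m/kg
  epoxy: M = 54.5 kN·m/kg
  stainless steel: M = 46.8 kN·m/kg
  concrete: M = 18.4 kN·m/kg
The maximum is for maraging steel.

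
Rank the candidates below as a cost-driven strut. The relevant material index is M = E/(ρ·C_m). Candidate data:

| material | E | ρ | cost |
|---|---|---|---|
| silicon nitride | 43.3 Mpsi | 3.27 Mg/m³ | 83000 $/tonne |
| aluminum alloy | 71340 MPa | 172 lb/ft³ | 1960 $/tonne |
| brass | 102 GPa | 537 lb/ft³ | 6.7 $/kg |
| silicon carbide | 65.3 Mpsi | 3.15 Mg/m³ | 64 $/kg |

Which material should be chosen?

aluminum alloy

Normalizing units and computing the index:
  silicon nitride: E = 298.5 GPa, ρ = 3270 kg/m³, cost = 83.00 $/kg
  aluminum alloy: E = 71.34 GPa, ρ = 2755 kg/m³, cost = 1.960 $/kg
  brass: E = 102.0 GPa, ρ = 8602 kg/m³, cost = 6.700 $/kg
  silicon carbide: E = 450.2 GPa, ρ = 3150 kg/m³, cost = 64.00 $/kg
  aluminum alloy: M = 13.2 MN·m per $
  silicon carbide: M = 2.23 MN·m per $
  brass: M = 1.77 MN·m per $
  silicon nitride: M = 1.10 MN·m per $
Aluminum alloy has the largest M.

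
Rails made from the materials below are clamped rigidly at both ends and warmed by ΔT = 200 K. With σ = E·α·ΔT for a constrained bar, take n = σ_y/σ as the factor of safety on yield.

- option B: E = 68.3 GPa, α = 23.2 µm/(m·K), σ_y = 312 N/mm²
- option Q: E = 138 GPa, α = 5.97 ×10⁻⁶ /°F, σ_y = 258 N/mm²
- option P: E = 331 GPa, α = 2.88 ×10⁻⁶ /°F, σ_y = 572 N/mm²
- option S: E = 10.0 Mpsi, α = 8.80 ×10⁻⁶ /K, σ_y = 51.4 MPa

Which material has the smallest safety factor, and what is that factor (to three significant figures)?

With everything in SI (GPa, ×10⁻⁶/K, MPa):
  option B: E = 68.30, α = 23.2, σ_y = 312.0 → σ = 317 MPa, n = 0.985
  option Q: E = 138.0, α = 10.7, σ_y = 258.0 → σ = 297 MPa, n = 0.870
  option P: E = 331.0, α = 5.18, σ_y = 572.0 → σ = 343 MPa, n = 1.67
  option S: E = 68.95, α = 8.80, σ_y = 51.40 → σ = 121 MPa, n = 0.424
Option S has the lowest safety factor, n = 0.424.

option S, n = 0.424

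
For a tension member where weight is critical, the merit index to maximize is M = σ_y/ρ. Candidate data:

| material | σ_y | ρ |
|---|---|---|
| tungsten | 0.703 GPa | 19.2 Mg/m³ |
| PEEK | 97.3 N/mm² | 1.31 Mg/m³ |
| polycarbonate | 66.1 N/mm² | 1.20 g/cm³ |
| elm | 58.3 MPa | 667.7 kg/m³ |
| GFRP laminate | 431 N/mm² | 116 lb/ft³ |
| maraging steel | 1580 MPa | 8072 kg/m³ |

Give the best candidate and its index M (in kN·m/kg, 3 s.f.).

GFRP laminate, M = 232 kN·m/kg

In SI units:
  tungsten: σ_y = 703.0 MPa, ρ = 19200 kg/m³
  PEEK: σ_y = 97.30 MPa, ρ = 1310 kg/m³
  polycarbonate: σ_y = 66.10 MPa, ρ = 1200 kg/m³
  elm: σ_y = 58.30 MPa, ρ = 667.7 kg/m³
  GFRP laminate: σ_y = 431.0 MPa, ρ = 1858 kg/m³
  maraging steel: σ_y = 1580 MPa, ρ = 8072 kg/m³
  GFRP laminate: M = 232 kN·m/kg
  maraging steel: M = 196 kN·m/kg
  elm: M = 87.3 kN·m/kg
  PEEK: M = 74.3 kN·m/kg
  polycarbonate: M = 55.1 kN·m/kg
  tungsten: M = 36.6 kN·m/kg
Highest index: GFRP laminate.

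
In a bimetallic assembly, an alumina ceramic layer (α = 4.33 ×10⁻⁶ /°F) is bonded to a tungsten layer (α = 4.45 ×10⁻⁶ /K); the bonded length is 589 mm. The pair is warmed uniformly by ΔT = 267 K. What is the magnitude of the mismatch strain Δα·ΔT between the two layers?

8.93×10⁻⁴

alumina ceramic: α = 4.33×10⁻⁶/°F × 9/5 = 7.79×10⁻⁶/K.
Δα = |7.79 − 4.45|×10⁻⁶/K = 3.34×10⁻⁶/K.
Mismatch strain = Δα·ΔT = 3.34×10⁻⁶ × 267.0 = 8.93×10⁻⁴.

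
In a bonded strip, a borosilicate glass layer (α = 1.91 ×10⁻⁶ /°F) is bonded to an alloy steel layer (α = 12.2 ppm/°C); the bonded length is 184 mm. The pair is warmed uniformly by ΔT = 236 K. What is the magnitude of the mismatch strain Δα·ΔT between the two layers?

2.07×10⁻³

borosilicate glass: α = 1.91×10⁻⁶/°F × 9/5 = 3.44×10⁻⁶/K.
Δα = |3.44 − 12.2|×10⁻⁶/K = 8.76×10⁻⁶/K.
Mismatch strain = Δα·ΔT = 8.76×10⁻⁶ × 236.0 = 2.07×10⁻³.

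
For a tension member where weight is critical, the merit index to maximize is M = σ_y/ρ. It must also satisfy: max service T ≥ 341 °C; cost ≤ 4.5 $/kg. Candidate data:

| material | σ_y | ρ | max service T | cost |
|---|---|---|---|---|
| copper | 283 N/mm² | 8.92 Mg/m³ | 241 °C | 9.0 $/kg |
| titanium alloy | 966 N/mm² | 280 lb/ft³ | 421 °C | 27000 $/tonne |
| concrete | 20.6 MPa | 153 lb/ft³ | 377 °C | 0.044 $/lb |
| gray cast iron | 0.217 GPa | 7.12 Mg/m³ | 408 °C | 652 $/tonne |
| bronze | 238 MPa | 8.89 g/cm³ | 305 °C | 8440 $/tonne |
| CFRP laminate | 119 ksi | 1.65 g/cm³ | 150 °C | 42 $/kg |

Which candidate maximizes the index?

gray cast iron

Screen on constraints: max service T ≥ 341 °C; cost ≤ 4.5 $/kg. Survivors: concrete, gray cast iron.
Convert each candidate to consistent units, then evaluate M:
  concrete: σ_y = 20.60 MPa, ρ = 2451 kg/m³
  gray cast iron: σ_y = 217.0 MPa, ρ = 7120 kg/m³
  gray cast iron: M = 30.5 kN·m/kg
  concrete: M = 8.41 kN·m/kg
Gray cast iron has the largest M.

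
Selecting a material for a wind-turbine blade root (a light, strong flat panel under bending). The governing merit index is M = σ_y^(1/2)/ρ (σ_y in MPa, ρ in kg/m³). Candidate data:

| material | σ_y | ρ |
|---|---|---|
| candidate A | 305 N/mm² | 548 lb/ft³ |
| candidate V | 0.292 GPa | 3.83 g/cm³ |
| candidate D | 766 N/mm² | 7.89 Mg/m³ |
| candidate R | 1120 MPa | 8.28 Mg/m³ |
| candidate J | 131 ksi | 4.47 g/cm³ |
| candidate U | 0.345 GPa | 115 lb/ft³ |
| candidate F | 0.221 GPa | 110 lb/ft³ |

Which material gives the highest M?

In SI units:
  candidate A: σ_y = 305.0 MPa, ρ = 8778 kg/m³
  candidate V: σ_y = 292.0 MPa, ρ = 3830 kg/m³
  candidate D: σ_y = 766.0 MPa, ρ = 7890 kg/m³
  candidate R: σ_y = 1120 MPa, ρ = 8280 kg/m³
  candidate J: σ_y = 903.2 MPa, ρ = 4470 kg/m³
  candidate U: σ_y = 345.0 MPa, ρ = 1842 kg/m³
  candidate F: σ_y = 221.0 MPa, ρ = 1762 kg/m³
  candidate U: M = 10.1×10⁻³
  candidate F: M = 8.44×10⁻³
  candidate J: M = 6.72×10⁻³
  candidate V: M = 4.46×10⁻³
  candidate R: M = 4.04×10⁻³
  candidate D: M = 3.51×10⁻³
  candidate A: M = 1.99×10⁻³
The maximum is for candidate U.

candidate U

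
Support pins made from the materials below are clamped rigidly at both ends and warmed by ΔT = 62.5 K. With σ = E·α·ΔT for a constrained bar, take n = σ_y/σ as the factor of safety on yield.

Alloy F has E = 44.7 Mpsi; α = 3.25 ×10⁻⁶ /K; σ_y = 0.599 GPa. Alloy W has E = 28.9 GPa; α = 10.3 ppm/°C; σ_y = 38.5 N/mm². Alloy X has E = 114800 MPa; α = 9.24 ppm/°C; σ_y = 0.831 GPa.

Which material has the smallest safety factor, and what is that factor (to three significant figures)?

alloy W, n = 2.07

Converting E to GPa, α to ×10⁻⁶/K, σ_y to MPa, then σ and n for each:
  alloy F: E = 308.2, α = 3.25, σ_y = 599.0 → σ = 62.6 MPa, n = 9.57
  alloy W: E = 28.90, α = 10.3, σ_y = 38.50 → σ = 18.6 MPa, n = 2.07
  alloy X: E = 114.8, α = 9.24, σ_y = 831.0 → σ = 66.3 MPa, n = 12.5
Alloy W has the lowest safety factor, n = 2.07.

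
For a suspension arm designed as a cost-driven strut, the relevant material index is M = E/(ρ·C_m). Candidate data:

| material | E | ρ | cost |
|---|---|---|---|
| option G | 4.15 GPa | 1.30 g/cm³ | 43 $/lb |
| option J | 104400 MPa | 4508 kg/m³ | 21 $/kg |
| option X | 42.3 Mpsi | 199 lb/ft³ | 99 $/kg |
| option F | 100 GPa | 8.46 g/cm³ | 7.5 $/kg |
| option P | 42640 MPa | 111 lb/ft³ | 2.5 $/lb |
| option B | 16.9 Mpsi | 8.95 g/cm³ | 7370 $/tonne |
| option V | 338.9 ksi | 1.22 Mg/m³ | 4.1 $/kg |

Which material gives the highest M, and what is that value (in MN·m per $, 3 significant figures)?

option P, M = 4.35 MN·m per $

In SI units:
  option G: E = 4.150 GPa, ρ = 1300 kg/m³, cost = 94.80 $/kg
  option J: E = 104.4 GPa, ρ = 4508 kg/m³, cost = 21.00 $/kg
  option X: E = 291.6 GPa, ρ = 3188 kg/m³, cost = 99.00 $/kg
  option F: E = 100.0 GPa, ρ = 8460 kg/m³, cost = 7.500 $/kg
  option P: E = 42.64 GPa, ρ = 1778 kg/m³, cost = 5.511 $/kg
  option B: E = 116.5 GPa, ρ = 8950 kg/m³, cost = 7.370 $/kg
  option V: E = 2.337 GPa, ρ = 1220 kg/m³, cost = 4.100 $/kg
  option P: M = 4.35 MN·m per $
  option B: M = 1.77 MN·m per $
  option F: M = 1.58 MN·m per $
  option J: M = 1.10 MN·m per $
  option X: M = 0.924 MN·m per $
  option V: M = 0.467 MN·m per $
  option G: M = 0.0337 MN·m per $
Option P has the largest M.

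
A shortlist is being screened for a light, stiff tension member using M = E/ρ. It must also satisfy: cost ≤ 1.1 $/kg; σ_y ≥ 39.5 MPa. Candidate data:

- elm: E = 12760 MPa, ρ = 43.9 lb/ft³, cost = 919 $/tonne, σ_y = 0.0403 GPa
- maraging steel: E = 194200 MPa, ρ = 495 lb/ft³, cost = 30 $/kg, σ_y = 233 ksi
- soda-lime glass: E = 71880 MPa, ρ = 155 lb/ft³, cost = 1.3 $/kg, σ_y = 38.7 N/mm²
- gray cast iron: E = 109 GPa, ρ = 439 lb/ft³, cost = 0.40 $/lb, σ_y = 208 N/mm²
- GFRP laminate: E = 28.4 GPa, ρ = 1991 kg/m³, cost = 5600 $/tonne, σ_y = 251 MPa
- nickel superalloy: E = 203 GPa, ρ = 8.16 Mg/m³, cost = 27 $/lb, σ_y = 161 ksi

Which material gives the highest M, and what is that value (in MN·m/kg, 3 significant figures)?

Screen on constraints: cost ≤ 1.1 $/kg; σ_y ≥ 39.5 MPa. Survivors: elm, gray cast iron.
After converting to SI:
  elm: E = 12.76 GPa, ρ = 703.2 kg/m³
  gray cast iron: E = 109.0 GPa, ρ = 7032 kg/m³
  elm: M = 18.1 MN·m/kg
  gray cast iron: M = 15.5 MN·m/kg
The maximum is for elm.

elm, M = 18.1 MN·m/kg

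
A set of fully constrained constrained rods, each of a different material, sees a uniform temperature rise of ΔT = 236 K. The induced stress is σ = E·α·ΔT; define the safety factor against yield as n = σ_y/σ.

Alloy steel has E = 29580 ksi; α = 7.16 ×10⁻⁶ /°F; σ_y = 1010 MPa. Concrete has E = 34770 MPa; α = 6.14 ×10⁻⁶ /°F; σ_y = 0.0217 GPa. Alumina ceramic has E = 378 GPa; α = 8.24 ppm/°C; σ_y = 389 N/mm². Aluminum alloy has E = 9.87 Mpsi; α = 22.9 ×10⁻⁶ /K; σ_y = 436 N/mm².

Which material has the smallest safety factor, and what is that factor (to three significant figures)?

concrete, n = 0.239

With everything in SI (GPa, ×10⁻⁶/K, MPa):
  alloy steel: E = 203.9, α = 12.9, σ_y = 1010 → σ = 620 MPa, n = 1.63
  concrete: E = 34.77, α = 11.1, σ_y = 21.70 → σ = 90.7 MPa, n = 0.239
  alumina ceramic: E = 378.0, α = 8.24, σ_y = 389.0 → σ = 735 MPa, n = 0.529
  aluminum alloy: E = 68.05, α = 22.9, σ_y = 436.0 → σ = 368 MPa, n = 1.19
Concrete has the lowest safety factor, n = 0.239.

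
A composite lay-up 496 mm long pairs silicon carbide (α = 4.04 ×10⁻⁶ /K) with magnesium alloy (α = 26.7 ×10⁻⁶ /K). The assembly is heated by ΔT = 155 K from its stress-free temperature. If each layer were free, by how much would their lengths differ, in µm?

Δα = |4.04 − 26.7|×10⁻⁶/K = 22.7×10⁻⁶/K.
ΔL_mismatch = Δα·L·ΔT = 22.7×10⁻⁶ × 496.0 mm × 155.0 K = 1740 µm.

1740 µm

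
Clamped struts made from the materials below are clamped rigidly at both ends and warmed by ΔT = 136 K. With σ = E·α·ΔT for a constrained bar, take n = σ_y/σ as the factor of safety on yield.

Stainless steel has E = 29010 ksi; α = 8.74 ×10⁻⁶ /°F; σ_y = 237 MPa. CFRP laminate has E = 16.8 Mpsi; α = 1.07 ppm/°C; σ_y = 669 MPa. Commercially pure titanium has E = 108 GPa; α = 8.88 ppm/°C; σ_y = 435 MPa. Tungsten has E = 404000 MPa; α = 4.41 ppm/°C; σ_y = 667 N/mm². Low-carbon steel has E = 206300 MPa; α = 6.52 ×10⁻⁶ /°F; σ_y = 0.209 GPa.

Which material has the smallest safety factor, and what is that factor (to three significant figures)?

Converting E to GPa, α to ×10⁻⁶/K, σ_y to MPa, then σ and n for each:
  stainless steel: E = 200.0, α = 15.7, σ_y = 237.0 → σ = 428 MPa, n = 0.554
  CFRP laminate: E = 115.8, α = 1.07, σ_y = 669.0 → σ = 16.9 MPa, n = 39.7
  commercially pure titanium: E = 108.0, α = 8.88, σ_y = 435.0 → σ = 130 MPa, n = 3.34
  tungsten: E = 404.0, α = 4.41, σ_y = 667.0 → σ = 242 MPa, n = 2.75
  low-carbon steel: E = 206.3, α = 11.7, σ_y = 209.0 → σ = 329 MPa, n = 0.635
The minimum is stainless steel at n = 0.554.

stainless steel, n = 0.554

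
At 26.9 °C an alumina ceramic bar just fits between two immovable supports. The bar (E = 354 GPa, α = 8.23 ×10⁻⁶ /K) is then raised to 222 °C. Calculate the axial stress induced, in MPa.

ΔT = 195.1 K. Constrained thermal stress σ = E·α·ΔT = 354.0×10³ MPa × 8.23×10⁻⁶ × 195.1 = 568 MPa (compressive).

568 MPa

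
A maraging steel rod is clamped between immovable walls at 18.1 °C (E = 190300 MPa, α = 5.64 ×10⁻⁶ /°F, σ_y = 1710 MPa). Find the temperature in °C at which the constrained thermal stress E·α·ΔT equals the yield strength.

903 °C

E = 190300 MPa = 190.3 GPa.
α = 5.64×10⁻⁶/°F × 9/5 = 10.2×10⁻⁶/K.
E·α·ΔT = 1710 MPa ⇒ ΔT = 1710 / (190.3×10³ × 10.2×10⁻⁶) = 885.1 K.
T = 18.1 + 885.1 = 903.2 °C.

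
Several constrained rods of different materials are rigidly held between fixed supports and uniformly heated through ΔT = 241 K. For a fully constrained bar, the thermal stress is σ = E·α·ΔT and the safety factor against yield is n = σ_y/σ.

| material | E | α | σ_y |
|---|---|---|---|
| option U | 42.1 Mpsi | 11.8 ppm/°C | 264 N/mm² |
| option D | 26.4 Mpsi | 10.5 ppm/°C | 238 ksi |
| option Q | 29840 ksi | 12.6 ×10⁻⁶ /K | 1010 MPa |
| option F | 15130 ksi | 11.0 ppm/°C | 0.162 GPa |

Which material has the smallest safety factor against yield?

option U

Converting E to GPa, α to ×10⁻⁶/K, σ_y to MPa, then σ and n for each:
  option U: E = 290.3, α = 11.8, σ_y = 264.0 → σ = 825 MPa, n = 0.320
  option D: E = 182.0, α = 10.5, σ_y = 1641 → σ = 461 MPa, n = 3.56
  option Q: E = 205.7, α = 12.6, σ_y = 1010 → σ = 625 MPa, n = 1.62
  option F: E = 104.3, α = 11.0, σ_y = 162.0 → σ = 277 MPa, n = 0.586
Option U has the lowest safety factor, n = 0.320.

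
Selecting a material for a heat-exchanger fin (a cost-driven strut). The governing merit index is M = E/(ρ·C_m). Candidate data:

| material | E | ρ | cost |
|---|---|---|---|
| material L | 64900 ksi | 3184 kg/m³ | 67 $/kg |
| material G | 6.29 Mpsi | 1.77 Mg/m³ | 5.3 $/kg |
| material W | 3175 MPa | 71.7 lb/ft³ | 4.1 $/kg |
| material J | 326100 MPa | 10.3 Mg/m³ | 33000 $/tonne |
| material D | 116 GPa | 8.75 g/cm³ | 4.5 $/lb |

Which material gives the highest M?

Putting every candidate on a common basis:
  material L: E = 447.5 GPa, ρ = 3184 kg/m³, cost = 67.00 $/kg
  material G: E = 43.37 GPa, ρ = 1770 kg/m³, cost = 5.300 $/kg
  material W: E = 3.175 GPa, ρ = 1149 kg/m³, cost = 4.100 $/kg
  material J: E = 326.1 GPa, ρ = 10300 kg/m³, cost = 33.00 $/kg
  material D: E = 116.0 GPa, ρ = 8750 kg/m³, cost = 9.921 $/kg
  material G: M = 4.62 MN·m per $
  material L: M = 2.10 MN·m per $
  material D: M = 1.34 MN·m per $
  material J: M = 0.959 MN·m per $
  material W: M = 0.674 MN·m per $
The maximum is for material G.

material G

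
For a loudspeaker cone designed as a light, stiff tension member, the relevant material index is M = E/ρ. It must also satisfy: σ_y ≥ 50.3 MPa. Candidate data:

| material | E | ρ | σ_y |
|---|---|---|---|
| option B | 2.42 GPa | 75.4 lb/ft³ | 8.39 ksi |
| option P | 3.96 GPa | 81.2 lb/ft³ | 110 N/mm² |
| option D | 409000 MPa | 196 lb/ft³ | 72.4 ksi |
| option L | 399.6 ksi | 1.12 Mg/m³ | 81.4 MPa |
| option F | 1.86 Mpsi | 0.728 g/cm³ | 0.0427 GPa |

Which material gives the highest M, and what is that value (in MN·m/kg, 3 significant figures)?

Screen on constraints: σ_y ≥ 50.3 MPa. Survivors: option B, option P, option D, option L.
In SI units:
  option B: E = 2.420 GPa, ρ = 1208 kg/m³
  option P: E = 3.960 GPa, ρ = 1301 kg/m³
  option D: E = 409.0 GPa, ρ = 3140 kg/m³
  option L: E = 2.755 GPa, ρ = 1120 kg/m³
  option D: M = 130 MN·m/kg
  option P: M = 3.04 MN·m/kg
  option L: M = 2.46 MN·m/kg
  option B: M = 2.00 MN·m/kg
Option D ranks first.

option D, M = 130 MN·m/kg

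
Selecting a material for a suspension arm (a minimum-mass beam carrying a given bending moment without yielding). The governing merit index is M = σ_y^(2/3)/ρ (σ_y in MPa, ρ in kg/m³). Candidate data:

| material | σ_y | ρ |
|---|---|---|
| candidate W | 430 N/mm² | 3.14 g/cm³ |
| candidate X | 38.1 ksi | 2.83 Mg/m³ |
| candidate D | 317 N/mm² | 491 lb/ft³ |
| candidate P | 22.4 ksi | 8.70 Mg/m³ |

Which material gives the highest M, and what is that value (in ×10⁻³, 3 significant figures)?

candidate W, M = 18.1×10⁻³

In SI units:
  candidate W: σ_y = 430.0 MPa, ρ = 3140 kg/m³
  candidate X: σ_y = 262.7 MPa, ρ = 2830 kg/m³
  candidate D: σ_y = 317.0 MPa, ρ = 7865 kg/m³
  candidate P: σ_y = 154.4 MPa, ρ = 8700 kg/m³
  candidate W: M = 18.1×10⁻³
  candidate X: M = 14.5×10⁻³
  candidate D: M = 5.91×10⁻³
  candidate P: M = 3.31×10⁻³
Candidate W has the largest M.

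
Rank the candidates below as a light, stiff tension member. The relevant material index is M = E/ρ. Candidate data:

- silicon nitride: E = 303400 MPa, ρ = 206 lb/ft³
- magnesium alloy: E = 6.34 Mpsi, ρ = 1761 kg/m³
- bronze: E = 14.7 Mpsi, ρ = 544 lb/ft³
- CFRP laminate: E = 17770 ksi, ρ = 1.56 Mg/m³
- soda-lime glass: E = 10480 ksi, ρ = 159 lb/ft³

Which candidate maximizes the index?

silicon nitride

After converting to SI:
  silicon nitride: E = 303.4 GPa, ρ = 3300 kg/m³
  magnesium alloy: E = 43.71 GPa, ρ = 1761 kg/m³
  bronze: E = 101.4 GPa, ρ = 8714 kg/m³
  CFRP laminate: E = 122.5 GPa, ρ = 1560 kg/m³
  soda-lime glass: E = 72.26 GPa, ρ = 2547 kg/m³
  silicon nitride: M = 91.9 MN·m/kg
  CFRP laminate: M = 78.5 MN·m/kg
  soda-lime glass: M = 28.4 MN·m/kg
  magnesium alloy: M = 24.8 MN·m/kg
  bronze: M = 11.6 MN·m/kg
Silicon nitride ranks first.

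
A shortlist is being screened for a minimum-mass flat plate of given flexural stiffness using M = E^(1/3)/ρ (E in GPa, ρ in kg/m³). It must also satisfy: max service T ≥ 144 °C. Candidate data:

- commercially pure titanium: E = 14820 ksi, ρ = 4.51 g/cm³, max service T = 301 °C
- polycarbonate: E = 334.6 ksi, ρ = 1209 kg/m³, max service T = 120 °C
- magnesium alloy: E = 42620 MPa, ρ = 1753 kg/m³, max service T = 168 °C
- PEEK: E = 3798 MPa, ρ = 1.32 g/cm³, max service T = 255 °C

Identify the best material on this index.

Screen on constraints: max service T ≥ 144 °C. Survivors: commercially pure titanium, magnesium alloy, PEEK.
Normalizing units and computing the index:
  commercially pure titanium: E = 102.2 GPa, ρ = 4510 kg/m³
  magnesium alloy: E = 42.62 GPa, ρ = 1753 kg/m³
  PEEK: E = 3.798 GPa, ρ = 1320 kg/m³
  magnesium alloy: M = 1.99×10⁻³
  PEEK: M = 1.18×10⁻³
  commercially pure titanium: M = 1.04×10⁻³
Highest index: magnesium alloy.

magnesium alloy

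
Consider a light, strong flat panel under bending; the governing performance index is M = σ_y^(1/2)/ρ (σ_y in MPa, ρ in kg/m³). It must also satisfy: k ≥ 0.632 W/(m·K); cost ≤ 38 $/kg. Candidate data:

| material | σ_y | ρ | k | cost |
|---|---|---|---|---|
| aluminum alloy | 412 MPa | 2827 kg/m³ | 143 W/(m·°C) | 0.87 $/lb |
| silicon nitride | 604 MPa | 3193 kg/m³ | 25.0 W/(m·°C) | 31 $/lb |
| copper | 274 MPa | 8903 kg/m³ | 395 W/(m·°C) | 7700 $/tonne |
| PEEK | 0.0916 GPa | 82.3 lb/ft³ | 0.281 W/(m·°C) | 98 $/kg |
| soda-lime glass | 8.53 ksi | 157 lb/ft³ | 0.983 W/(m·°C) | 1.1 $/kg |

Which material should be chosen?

aluminum alloy

Screen on constraints: k ≥ 0.632 W/(m·K); cost ≤ 38 $/kg. Survivors: aluminum alloy, copper, soda-lime glass.
In SI units:
  aluminum alloy: σ_y = 412.0 MPa, ρ = 2827 kg/m³
  copper: σ_y = 274.0 MPa, ρ = 8903 kg/m³
  soda-lime glass: σ_y = 58.81 MPa, ρ = 2515 kg/m³
  aluminum alloy: M = 7.18×10⁻³
  soda-lime glass: M = 3.05×10⁻³
  copper: M = 1.86×10⁻³
The maximum is for aluminum alloy.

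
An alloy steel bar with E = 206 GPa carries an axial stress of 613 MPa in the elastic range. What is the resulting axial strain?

2.98×10⁻³

ε = σ/E = 613 / 206000 = 2.98×10⁻³.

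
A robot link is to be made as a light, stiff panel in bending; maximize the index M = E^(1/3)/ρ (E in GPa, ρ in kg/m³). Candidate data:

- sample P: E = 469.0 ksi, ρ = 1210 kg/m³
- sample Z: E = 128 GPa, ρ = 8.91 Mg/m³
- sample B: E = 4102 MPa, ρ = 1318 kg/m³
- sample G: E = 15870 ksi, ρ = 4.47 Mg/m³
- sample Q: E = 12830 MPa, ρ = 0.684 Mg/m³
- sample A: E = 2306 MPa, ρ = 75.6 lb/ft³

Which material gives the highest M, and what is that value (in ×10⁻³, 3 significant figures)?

sample Q, M = 3.42×10⁻³

In SI units:
  sample P: E = 3.234 GPa, ρ = 1210 kg/m³
  sample Z: E = 128.0 GPa, ρ = 8910 kg/m³
  sample B: E = 4.102 GPa, ρ = 1318 kg/m³
  sample G: E = 109.4 GPa, ρ = 4470 kg/m³
  sample Q: E = 12.83 GPa, ρ = 684.0 kg/m³
  sample A: E = 2.306 GPa, ρ = 1211 kg/m³
  sample Q: M = 3.42×10⁻³
  sample P: M = 1.22×10⁻³
  sample B: M = 1.21×10⁻³
  sample A: M = 1.09×10⁻³
  sample G: M = 1.07×10⁻³
  sample Z: M = 0.566×10⁻³
Sample Q has the largest M.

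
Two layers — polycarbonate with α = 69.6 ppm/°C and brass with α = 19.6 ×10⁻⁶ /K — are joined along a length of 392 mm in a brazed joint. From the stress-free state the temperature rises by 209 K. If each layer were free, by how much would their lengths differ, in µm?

4100 µm

Δα = |69.6 − 19.6|×10⁻⁶/K = 50.0×10⁻⁶/K.
ΔL_mismatch = Δα·L·ΔT = 50.0×10⁻⁶ × 392.0 mm × 209.0 K = 4100 µm.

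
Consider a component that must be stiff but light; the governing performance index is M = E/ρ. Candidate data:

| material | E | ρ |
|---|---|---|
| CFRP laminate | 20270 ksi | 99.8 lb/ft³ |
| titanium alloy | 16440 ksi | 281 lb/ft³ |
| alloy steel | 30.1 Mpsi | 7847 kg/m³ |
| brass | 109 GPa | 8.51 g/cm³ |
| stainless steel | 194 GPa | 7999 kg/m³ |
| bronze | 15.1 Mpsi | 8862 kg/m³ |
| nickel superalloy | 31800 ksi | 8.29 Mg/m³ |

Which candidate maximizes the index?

Normalizing units and computing the index:
  CFRP laminate: E = 139.8 GPa, ρ = 1599 kg/m³
  titanium alloy: E = 113.3 GPa, ρ = 4501 kg/m³
  alloy steel: E = 207.5 GPa, ρ = 7847 kg/m³
  brass: E = 109.0 GPa, ρ = 8510 kg/m³
  stainless steel: E = 194.0 GPa, ρ = 7999 kg/m³
  bronze: E = 104.1 GPa, ρ = 8862 kg/m³
  nickel superalloy: E = 219.3 GPa, ρ = 8290 kg/m³
  CFRP laminate: M = 87.4 MN·m/kg
  nickel superalloy: M = 26.4 MN·m/kg
  alloy steel: M = 26.4 MN·m/kg
  titanium alloy: M = 25.2 MN·m/kg
  stainless steel: M = 24.3 MN·m/kg
  brass: M = 12.8 MN·m/kg
  bronze: M = 11.7 MN·m/kg
CFRP laminate ranks first.

CFRP laminate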